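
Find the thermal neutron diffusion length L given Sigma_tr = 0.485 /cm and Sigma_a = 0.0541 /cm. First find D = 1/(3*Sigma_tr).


D = 1 / (3 * Sigma_tr) = 1 / (3 * 0.485) = 0.6872852 cm
L = sqrt(D / Sigma_a)
L = sqrt(0.6872852 / 0.0541)
L = 3.5643 cm

3.5643


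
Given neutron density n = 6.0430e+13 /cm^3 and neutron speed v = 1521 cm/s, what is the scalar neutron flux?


phi = n * v
phi = 6.0430e+13 * 1521
phi = 9.1914e+16 /cm^2/s

9.1914e+16


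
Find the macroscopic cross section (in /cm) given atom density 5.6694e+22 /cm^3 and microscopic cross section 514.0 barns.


Sigma = N * sigma_barns * 1e-24
Sigma = 5.6694e+22 * 514.0 * 1e-24
Sigma = 29.141 /cm

29.141


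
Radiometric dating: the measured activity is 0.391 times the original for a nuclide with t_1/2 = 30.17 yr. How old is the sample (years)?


lambda = ln(2) / t_half = ln(2) / 30.17 = 0.02297472 /yr
t = -ln(A/A0) / lambda
t = -ln(0.391) / 0.02297472
t = 40.873 yr

40.873


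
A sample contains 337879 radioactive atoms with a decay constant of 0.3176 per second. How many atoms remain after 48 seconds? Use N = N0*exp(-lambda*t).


N = N0 * exp(-lambda * t)
N = 337879 * exp(-0.3176 * 48)
N = 0.080915

0.080915


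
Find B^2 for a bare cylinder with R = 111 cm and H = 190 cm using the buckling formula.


B^2 = (2.405/R)^2 + (pi/H)^2
B^2 = (2.405/111)^2 + (pi/190)^2
B^2 = 7.4284e-04 /cm^2

7.4284e-04


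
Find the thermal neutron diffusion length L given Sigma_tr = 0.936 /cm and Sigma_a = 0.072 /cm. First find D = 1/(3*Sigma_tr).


D = 1 / (3 * Sigma_tr) = 1 / (3 * 0.936) = 0.3561254 cm
L = sqrt(D / Sigma_a)
L = sqrt(0.3561254 / 0.072)
L = 2.2240 cm

2.2240


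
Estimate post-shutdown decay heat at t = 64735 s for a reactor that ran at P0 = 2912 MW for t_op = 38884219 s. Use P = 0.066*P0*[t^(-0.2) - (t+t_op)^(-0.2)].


P/P0 = 0.066 * [t^(-0.2) - (t + t_op)^(-0.2)]
P/P0 = 0.066 * [64735^(-0.2) - (64735 + 38884219)^(-0.2)]
P/P0 = 0.066 * [0.1090868 - 0.03033199] = 0.005197817
P = 2912 * 0.005197817 = 15.136 MW

15.136


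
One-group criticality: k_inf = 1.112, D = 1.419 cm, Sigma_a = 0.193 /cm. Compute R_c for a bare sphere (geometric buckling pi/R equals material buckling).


L^2 = D / Sigma_a = 1.419 / 0.193 = 7.352332 cm^2
B_m^2 = (k_inf - 1) / L^2 = (1.112 - 1) / 7.352332 = 0.01523326 /cm^2
For a bare sphere: B_g = pi/R, so R_c = pi / sqrt(B_m^2)
R_c = pi / sqrt(0.01523326) = 25.454 cm

25.454


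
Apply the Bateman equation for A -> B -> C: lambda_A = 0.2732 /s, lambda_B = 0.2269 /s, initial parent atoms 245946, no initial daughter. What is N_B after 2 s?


N_B(t) = lambda_A * N_A0 / (lambda_B - lambda_A) * [exp(-lambda_A*t) - exp(-lambda_B*t)]
exp(-0.2732*2) = 0.5790306; exp(-0.2269*2) = 0.6352098
N_B = 0.2732 * 245946 / (0.2269 - 0.2732) * (0.5790306 - 0.6352098)
N_B = 81530

81530


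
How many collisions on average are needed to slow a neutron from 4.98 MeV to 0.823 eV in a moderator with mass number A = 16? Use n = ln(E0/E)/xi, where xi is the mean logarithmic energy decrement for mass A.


xi = 1 + (A-1)^2/(2A)*ln((A-1)/(A+1)) = 0.1199467 (for A = 16)
n = ln(E0/E) / xi
n = ln(4.98e6 / 0.823) / 0.1199467
n = ln(6.051033e+06) / 0.1199467 = 130.19

130.19


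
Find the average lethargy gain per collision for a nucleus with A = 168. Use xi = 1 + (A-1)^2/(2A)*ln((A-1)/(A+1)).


xi = 1 + (A-1)^2/(2A) * ln((A-1)/(A+1))
xi = 1 + (168-1)^2/(2*168) * ln((168-1)/(168 +1))
xi = 0.011858

0.011858


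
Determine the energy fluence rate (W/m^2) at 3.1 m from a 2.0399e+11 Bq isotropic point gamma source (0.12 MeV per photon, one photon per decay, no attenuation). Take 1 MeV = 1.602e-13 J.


psi = A * E * 1.602e-13 / (4*pi*r^2)
psi = 2.0399e+11 * 0.12 * 1.602e-13 / (4*pi*3.1^2)
psi = 3.2473e-05 W/m^2

3.2473e-05


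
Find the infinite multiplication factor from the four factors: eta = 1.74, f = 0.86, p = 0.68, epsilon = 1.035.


k_inf = eta * f * p * epsilon
k_inf = 1.74 * 0.86 * 0.68 * 1.035
k_inf = 1.0532

1.0532


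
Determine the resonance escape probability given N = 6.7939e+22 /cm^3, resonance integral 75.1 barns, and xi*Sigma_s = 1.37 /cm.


p = exp(-N * I * 1e-24 / (xi*Sigma_s))
p = exp(-6.7939e+22 * 75.1 * 1e-24 / 1.37)
p = 0.024131

0.024131


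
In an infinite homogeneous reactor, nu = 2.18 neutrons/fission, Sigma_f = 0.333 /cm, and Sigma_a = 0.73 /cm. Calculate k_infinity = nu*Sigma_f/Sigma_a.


k_inf = nu * Sigma_f / Sigma_a
k_inf = 2.18 * 0.333 / 0.73
k_inf = 0.99444

0.99444


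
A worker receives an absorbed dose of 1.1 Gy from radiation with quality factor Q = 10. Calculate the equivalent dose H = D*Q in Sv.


H = D * Q
H = 1.1 * 10
H = 11.000 Sv

11.000


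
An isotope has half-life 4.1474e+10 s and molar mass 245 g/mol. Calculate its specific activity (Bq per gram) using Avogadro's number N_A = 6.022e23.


lambda = ln(2) / t_half = ln(2) / 4.1474e+10 = 1.671281e-11 /s
SA = lambda * N_A / M
SA = 1.671281e-11 * 6.022e23 / 245
SA = 4.1079e+10 Bq/g

4.1079e+10


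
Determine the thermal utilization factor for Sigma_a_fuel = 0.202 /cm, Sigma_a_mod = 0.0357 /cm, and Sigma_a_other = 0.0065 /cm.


f = Sigma_a_fuel / (Sigma_a_fuel + Sigma_a_mod + Sigma_a_other)
f = 0.202 / (0.202 + 0.0357 + 0.0065)
f = 0.82719

0.82719


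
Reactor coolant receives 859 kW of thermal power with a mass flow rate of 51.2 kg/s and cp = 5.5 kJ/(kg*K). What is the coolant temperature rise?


dT = Q / (m_dot * cp)
dT = 859 / (51.2 * 5.5)
dT = 3.0504 C

3.0504


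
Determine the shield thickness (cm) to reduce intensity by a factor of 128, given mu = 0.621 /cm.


x = ln(factor) / mu
x = ln(128) / 0.621
x = 7.8133 cm

7.8133


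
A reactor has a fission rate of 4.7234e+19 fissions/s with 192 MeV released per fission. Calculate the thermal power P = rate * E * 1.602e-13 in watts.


P = fission_rate * E_MeV * 1.602e-13
P = 4.7234e+19 * 192 * 1.602e-13
P = 1.4528e+09 W

1.4528e+09


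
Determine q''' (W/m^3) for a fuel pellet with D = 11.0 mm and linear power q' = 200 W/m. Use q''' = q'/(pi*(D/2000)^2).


r = D / 2 / 1000 = 11.0 / 2 / 1000 = 0.0055 m
q''' = q' / (pi * r^2)
q''' = 200 / (pi * 0.0055^2)
q''' = 2.1045e+06 W/m^3

2.1045e+06


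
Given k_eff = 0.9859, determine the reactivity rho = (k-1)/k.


rho = (k_eff - 1) / k_eff
rho = (0.9859 - 1) / 0.9859
rho = -0.014302

-0.014302


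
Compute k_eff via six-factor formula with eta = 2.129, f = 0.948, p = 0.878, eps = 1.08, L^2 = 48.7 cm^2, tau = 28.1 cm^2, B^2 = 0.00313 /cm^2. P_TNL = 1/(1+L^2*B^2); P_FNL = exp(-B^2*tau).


k_inf = eta*f*p*eps = 2.129*0.948*0.878*1.08 = 1.913825
P_TNL = 1/(1 + L^2*B^2) = 1/(1 + 48.7*0.00313) = 0.8677309
P_FNL = exp(-B^2*tau) = exp(-0.00313*28.1) = 0.9158039
k_eff = k_inf * P_TNL * P_FNL = 1.913825 * 0.8677309 * 0.9158039
k_eff = 1.5209

1.5209


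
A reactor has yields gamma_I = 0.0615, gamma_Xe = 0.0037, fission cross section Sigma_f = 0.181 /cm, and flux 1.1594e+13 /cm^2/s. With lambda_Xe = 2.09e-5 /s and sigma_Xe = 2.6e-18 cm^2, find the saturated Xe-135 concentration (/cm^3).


Xe_eq = (gamma_I + gamma_Xe) * Sigma_f * phi / (lambda_Xe + sigma_Xe * phi)
Numerator = (0.0615 + 0.0037) * 0.181 * 1.1594e+13 = 1.368231e+11
Denominator = 2.09e-5 + 2.6e-18 * 1.1594e+13 = 5.104440e-05
Xe_eq = 1.368231e+11 / 5.104440e-05 = 2.6805e+15 /cm^3

2.6805e+15


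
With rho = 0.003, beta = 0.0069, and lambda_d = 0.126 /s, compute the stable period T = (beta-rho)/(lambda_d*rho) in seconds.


T = (beta - rho) / (lambda_d * rho)
T = (0.0069 - 0.003) / (0.126 * 0.003)
T = 10.317 s

10.317


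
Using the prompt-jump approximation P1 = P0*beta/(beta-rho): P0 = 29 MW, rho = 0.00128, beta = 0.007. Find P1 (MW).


P1/P0 = beta / (beta - rho)
P1/P0 = 0.007 / (0.007 - 0.00128) = 1.223776
P1 = 29 * 1.223776 = 35.490 MW

35.490


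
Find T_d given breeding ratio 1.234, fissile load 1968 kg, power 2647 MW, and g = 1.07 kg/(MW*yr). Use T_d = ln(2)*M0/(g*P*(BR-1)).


Breeding gain G = BR - 1 = 1.234 - 1 = 0.234
Fissile production rate = g * P * G = 1.07 * 2647 * 0.234 = 662.75586 kg/yr
T_d = ln(2) * M0 / (g * P * G)
T_d = ln(2) * 1968 / 662.75586 = 2.0582 yr

2.0582


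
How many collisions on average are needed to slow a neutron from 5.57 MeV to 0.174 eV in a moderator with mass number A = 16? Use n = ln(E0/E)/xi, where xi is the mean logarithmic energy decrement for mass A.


xi = 1 + (A-1)^2/(2A)*ln((A-1)/(A+1)) = 0.1199467 (for A = 16)
n = ln(E0/E) / xi
n = ln(5.57e6 / 0.174) / 0.1199467
n = ln(3.201149e+07) / 0.1199467 = 144.08

144.08


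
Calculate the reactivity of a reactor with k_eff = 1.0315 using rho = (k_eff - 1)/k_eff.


rho = (k_eff - 1) / k_eff
rho = (1.0315 - 1) / 1.0315
rho = 0.030538

0.030538


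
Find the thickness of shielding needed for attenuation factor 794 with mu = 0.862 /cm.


x = ln(factor) / mu
x = ln(794) / 0.862
x = 7.7460 cm

7.7460


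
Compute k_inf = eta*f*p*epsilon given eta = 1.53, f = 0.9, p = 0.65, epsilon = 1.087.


k_inf = eta * f * p * epsilon
k_inf = 1.53 * 0.9 * 0.65 * 1.087
k_inf = 0.97292

0.97292


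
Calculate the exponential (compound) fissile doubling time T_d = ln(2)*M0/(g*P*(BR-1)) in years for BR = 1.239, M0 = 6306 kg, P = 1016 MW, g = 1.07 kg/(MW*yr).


Breeding gain G = BR - 1 = 1.239 - 1 = 0.239
Fissile production rate = g * P * G = 1.07 * 1016 * 0.239 = 259.82168 kg/yr
T_d = ln(2) * M0 / (g * P * G)
T_d = ln(2) * 6306 / 259.82168 = 16.823 yr

16.823


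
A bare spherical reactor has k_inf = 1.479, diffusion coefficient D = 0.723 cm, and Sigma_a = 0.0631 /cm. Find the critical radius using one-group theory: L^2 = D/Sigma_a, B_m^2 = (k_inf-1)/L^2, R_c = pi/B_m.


L^2 = D / Sigma_a = 0.723 / 0.0631 = 11.45800 cm^2
B_m^2 = (k_inf - 1) / L^2 = (1.479 - 1) / 11.45800 = 0.04180485 /cm^2
For a bare sphere: B_g = pi/R, so R_c = pi / sqrt(B_m^2)
R_c = pi / sqrt(0.04180485) = 15.365 cm

15.365


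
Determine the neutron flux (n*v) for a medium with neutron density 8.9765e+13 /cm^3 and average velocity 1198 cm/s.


phi = n * v
phi = 8.9765e+13 * 1198
phi = 1.0754e+17 /cm^2/s

1.0754e+17


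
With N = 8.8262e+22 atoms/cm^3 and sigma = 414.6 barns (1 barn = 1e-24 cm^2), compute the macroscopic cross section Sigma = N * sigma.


Sigma = N * sigma_barns * 1e-24
Sigma = 8.8262e+22 * 414.6 * 1e-24
Sigma = 36.593 /cm

36.593


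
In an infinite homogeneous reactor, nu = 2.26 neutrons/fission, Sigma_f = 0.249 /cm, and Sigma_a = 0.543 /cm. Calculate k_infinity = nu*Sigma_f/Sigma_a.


k_inf = nu * Sigma_f / Sigma_a
k_inf = 2.26 * 0.249 / 0.543
k_inf = 1.0364

1.0364


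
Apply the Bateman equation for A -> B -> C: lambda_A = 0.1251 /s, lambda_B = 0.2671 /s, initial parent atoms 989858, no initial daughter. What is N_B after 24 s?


N_B(t) = lambda_A * N_A0 / (lambda_B - lambda_A) * [exp(-lambda_A*t) - exp(-lambda_B*t)]
exp(-0.1251*24) = 0.04966772; exp(-0.2671*24) = 0.001644367
N_B = 0.1251 * 989858 / (0.2671 - 0.1251) * (0.04966772 - 0.001644367)
N_B = 41879

41879


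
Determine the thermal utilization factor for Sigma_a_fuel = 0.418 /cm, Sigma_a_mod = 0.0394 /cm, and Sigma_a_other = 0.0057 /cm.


f = Sigma_a_fuel / (Sigma_a_fuel + Sigma_a_mod + Sigma_a_other)
f = 0.418 / (0.418 + 0.0394 + 0.0057)
f = 0.90261

0.90261


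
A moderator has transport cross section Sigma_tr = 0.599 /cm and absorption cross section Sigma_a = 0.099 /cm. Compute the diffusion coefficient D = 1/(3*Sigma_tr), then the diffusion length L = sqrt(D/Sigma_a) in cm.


D = 1 / (3 * Sigma_tr) = 1 / (3 * 0.599) = 0.5564830 cm
L = sqrt(D / Sigma_a)
L = sqrt(0.5564830 / 0.099)
L = 2.3709 cm

2.3709


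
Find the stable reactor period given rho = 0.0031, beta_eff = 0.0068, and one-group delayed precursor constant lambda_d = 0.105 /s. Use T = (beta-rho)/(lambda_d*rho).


T = (beta - rho) / (lambda_d * rho)
T = (0.0068 - 0.0031) / (0.105 * 0.0031)
T = 11.367 s

11.367


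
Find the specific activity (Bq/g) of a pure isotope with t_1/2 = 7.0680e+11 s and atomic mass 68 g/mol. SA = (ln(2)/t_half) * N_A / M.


lambda = ln(2) / t_half = ln(2) / 7.0680e+11 = 9.806836e-13 /s
SA = lambda * N_A / M
SA = 9.806836e-13 * 6.022e23 / 68
SA = 8.6848e+09 Bq/g

8.6848e+09


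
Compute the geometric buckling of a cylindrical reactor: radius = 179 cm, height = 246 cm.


B^2 = (2.405/R)^2 + (pi/H)^2
B^2 = (2.405/179)^2 + (pi/246)^2
B^2 = 3.4361e-04 /cm^2

3.4361e-04


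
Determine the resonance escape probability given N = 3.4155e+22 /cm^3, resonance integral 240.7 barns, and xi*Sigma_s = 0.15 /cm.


p = exp(-N * I * 1e-24 / (xi*Sigma_s))
p = exp(-3.4155e+22 * 240.7 * 1e-24 / 0.15)
p = 1.5756e-24

1.5756e-24


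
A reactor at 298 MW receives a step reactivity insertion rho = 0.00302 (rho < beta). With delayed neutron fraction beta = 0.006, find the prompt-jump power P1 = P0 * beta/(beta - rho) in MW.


P1/P0 = beta / (beta - rho)
P1/P0 = 0.006 / (0.006 - 0.00302) = 2.013423
P1 = 298 * 2.013423 = 600.00 MW

600.00


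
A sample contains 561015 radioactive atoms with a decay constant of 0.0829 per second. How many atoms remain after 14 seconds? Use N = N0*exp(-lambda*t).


N = N0 * exp(-lambda * t)
N = 561015 * exp(-0.0829 * 14)
N = 175765

175765


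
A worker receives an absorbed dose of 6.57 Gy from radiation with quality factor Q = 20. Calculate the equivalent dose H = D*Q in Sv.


H = D * Q
H = 6.57 * 20
H = 131.40 Sv

131.40


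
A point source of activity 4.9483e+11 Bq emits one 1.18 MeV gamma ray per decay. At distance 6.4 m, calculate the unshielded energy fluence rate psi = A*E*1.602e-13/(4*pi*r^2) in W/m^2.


psi = A * E * 1.602e-13 / (4*pi*r^2)
psi = 4.9483e+11 * 1.18 * 1.602e-13 / (4*pi*6.4^2)
psi = 1.8173e-04 W/m^2

1.8173e-04


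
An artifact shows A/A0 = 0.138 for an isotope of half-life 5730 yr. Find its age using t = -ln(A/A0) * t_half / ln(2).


lambda = ln(2) / t_half = ln(2) / 5730 = 1.209681e-04 /yr
t = -ln(A/A0) / lambda
t = -ln(0.138) / 1.209681e-04
t = 16372 yr

16372


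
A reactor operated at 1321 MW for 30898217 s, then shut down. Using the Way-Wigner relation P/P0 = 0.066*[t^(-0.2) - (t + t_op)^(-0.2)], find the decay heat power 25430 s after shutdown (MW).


P/P0 = 0.066 * [t^(-0.2) - (t + t_op)^(-0.2)]
P/P0 = 0.066 * [25430^(-0.2) - (25430 + 30898217)^(-0.2)]
P/P0 = 0.066 * [0.1315015 - 0.03176449] = 0.006582643
P = 1321 * 0.006582643 = 8.6957 MW

8.6957


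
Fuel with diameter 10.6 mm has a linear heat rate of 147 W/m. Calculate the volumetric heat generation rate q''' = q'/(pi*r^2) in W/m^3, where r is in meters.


r = D / 2 / 1000 = 10.6 / 2 / 1000 = 0.0053 m
q''' = q' / (pi * r^2)
q''' = 147 / (pi * 0.0053^2)
q''' = 1.6658e+06 W/m^3

1.6658e+06


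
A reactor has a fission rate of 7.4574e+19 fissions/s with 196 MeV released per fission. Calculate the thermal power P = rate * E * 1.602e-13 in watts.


P = fission_rate * E_MeV * 1.602e-13
P = 7.4574e+19 * 196 * 1.602e-13
P = 2.3416e+09 W

2.3416e+09


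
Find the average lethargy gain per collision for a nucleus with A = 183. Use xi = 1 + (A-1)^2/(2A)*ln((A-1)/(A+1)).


xi = 1 + (A-1)^2/(2A) * ln((A-1)/(A+1))
xi = 1 + (183-1)^2/(2*183) * ln((183-1)/(183 +1))
xi = 0.010889

0.010889


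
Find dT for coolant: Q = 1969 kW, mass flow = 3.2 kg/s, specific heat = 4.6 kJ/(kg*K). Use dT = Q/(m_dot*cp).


dT = Q / (m_dot * cp)
dT = 1969 / (3.2 * 4.6)
dT = 133.76 C

133.76


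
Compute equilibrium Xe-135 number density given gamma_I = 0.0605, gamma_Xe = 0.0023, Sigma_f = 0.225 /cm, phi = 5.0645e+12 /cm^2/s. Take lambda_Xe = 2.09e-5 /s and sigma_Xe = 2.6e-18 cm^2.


Xe_eq = (gamma_I + gamma_Xe) * Sigma_f * phi / (lambda_Xe + sigma_Xe * phi)
Numerator = (0.0605 + 0.0023) * 0.225 * 5.0645e+12 = 7.156138e+10
Denominator = 2.09e-5 + 2.6e-18 * 5.0645e+12 = 3.406770e-05
Xe_eq = 7.156138e+10 / 3.406770e-05 = 2.1006e+15 /cm^3

2.1006e+15


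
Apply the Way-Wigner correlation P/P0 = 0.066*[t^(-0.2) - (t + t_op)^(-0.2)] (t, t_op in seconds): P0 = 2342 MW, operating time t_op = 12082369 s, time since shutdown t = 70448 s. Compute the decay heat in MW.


P/P0 = 0.066 * [t^(-0.2) - (t + t_op)^(-0.2)]
P/P0 = 0.066 * [70448^(-0.2) - (70448 + 12082369)^(-0.2)]
P/P0 = 0.066 * [0.1072572 - 0.03828817] = 0.004551956
P = 2342 * 0.004551956 = 10.661 MW

10.661


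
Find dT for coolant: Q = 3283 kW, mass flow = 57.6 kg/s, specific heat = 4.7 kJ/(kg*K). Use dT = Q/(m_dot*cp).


dT = Q / (m_dot * cp)
dT = 3283 / (57.6 * 4.7)
dT = 12.127 C

12.127


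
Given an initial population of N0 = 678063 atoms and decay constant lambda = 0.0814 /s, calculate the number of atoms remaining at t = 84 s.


N = N0 * exp(-lambda * t)
N = 678063 * exp(-0.0814 * 84)
N = 727.34

727.34


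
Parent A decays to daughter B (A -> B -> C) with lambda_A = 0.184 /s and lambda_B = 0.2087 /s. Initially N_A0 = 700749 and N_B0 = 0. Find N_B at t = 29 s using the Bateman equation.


N_B(t) = lambda_A * N_A0 / (lambda_B - lambda_A) * [exp(-lambda_A*t) - exp(-lambda_B*t)]
exp(-0.184*29) = 0.004815093; exp(-0.2087*29) = 0.002352445
N_B = 0.184 * 700749 / (0.2087 - 0.184) * (0.004815093 - 0.002352445)
N_B = 12855

12855


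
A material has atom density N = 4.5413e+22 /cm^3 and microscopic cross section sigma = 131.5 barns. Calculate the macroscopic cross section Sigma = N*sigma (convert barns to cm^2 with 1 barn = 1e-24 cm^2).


Sigma = N * sigma_barns * 1e-24
Sigma = 4.5413e+22 * 131.5 * 1e-24
Sigma = 5.9718 /cm

5.9718


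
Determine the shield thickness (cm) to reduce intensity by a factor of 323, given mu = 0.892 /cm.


x = ln(factor) / mu
x = ln(323) / 0.892
x = 6.4772 cm

6.4772


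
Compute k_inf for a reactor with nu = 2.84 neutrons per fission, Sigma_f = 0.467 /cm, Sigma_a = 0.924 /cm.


k_inf = nu * Sigma_f / Sigma_a
k_inf = 2.84 * 0.467 / 0.924
k_inf = 1.4354

1.4354


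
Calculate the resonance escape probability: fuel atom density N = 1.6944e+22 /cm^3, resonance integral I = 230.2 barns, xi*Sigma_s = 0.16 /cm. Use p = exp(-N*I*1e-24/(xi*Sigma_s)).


p = exp(-N * I * 1e-24 / (xi*Sigma_s))
p = exp(-1.6944e+22 * 230.2 * 1e-24 / 0.16)
p = 2.5864e-11

2.5864e-11


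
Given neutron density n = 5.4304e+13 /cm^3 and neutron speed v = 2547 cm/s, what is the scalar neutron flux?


phi = n * v
phi = 5.4304e+13 * 2547
phi = 1.3831e+17 /cm^2/s

1.3831e+17


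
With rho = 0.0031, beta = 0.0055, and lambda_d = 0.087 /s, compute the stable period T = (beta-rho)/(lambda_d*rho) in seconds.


T = (beta - rho) / (lambda_d * rho)
T = (0.0055 - 0.0031) / (0.087 * 0.0031)
T = 8.8988 s

8.8988


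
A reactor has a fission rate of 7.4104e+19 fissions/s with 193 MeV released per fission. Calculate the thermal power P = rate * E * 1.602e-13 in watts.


P = fission_rate * E_MeV * 1.602e-13
P = 7.4104e+19 * 193 * 1.602e-13
P = 2.2912e+09 W

2.2912e+09


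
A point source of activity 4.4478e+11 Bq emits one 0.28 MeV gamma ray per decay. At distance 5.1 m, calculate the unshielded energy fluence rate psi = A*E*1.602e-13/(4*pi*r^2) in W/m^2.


psi = A * E * 1.602e-13 / (4*pi*r^2)
psi = 4.4478e+11 * 0.28 * 1.602e-13 / (4*pi*5.1^2)
psi = 6.1040e-05 W/m^2

6.1040e-05


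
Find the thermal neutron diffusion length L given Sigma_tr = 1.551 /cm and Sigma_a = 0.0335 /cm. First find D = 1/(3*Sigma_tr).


D = 1 / (3 * Sigma_tr) = 1 / (3 * 1.551) = 0.2149151 cm
L = sqrt(D / Sigma_a)
L = sqrt(0.2149151 / 0.0335)
L = 2.5329 cm

2.5329


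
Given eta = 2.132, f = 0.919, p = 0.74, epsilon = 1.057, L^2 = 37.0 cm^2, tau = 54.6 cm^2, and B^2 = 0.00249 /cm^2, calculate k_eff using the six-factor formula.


k_inf = eta*f*p*eps = 2.132*0.919*0.74*1.057 = 1.532532
P_TNL = 1/(1 + L^2*B^2) = 1/(1 + 37.0*0.00249) = 0.9156419
P_FNL = exp(-B^2*tau) = exp(-0.00249*54.6) = 0.8728828
k_eff = k_inf * P_TNL * P_FNL = 1.532532 * 0.9156419 * 0.8728828
k_eff = 1.2249

1.2249


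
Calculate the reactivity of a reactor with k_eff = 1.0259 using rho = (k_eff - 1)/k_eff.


rho = (k_eff - 1) / k_eff
rho = (1.0259 - 1) / 1.0259
rho = 0.025246

0.025246


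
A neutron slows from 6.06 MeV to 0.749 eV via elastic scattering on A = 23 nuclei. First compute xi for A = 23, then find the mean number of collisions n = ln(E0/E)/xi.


xi = 1 + (A-1)^2/(2A)*ln((A-1)/(A+1)) = 0.08448899 (for A = 23)
n = ln(E0/E) / xi
n = ln(6.06e6 / 0.749) / 0.08448899
n = ln(8.090788e+06) / 0.08448899 = 188.26

188.26


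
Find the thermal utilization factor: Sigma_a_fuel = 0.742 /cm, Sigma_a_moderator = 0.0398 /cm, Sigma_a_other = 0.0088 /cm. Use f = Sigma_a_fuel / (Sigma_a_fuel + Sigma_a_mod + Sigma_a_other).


f = Sigma_a_fuel / (Sigma_a_fuel + Sigma_a_mod + Sigma_a_other)
f = 0.742 / (0.742 + 0.0398 + 0.0088)
f = 0.93853

0.93853


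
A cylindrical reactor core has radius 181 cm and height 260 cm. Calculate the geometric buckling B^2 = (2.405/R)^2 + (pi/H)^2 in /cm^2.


B^2 = (2.405/R)^2 + (pi/H)^2
B^2 = (2.405/181)^2 + (pi/260)^2
B^2 = 3.2255e-04 /cm^2

3.2255e-04


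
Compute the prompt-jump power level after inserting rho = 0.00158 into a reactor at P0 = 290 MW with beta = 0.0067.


P1/P0 = beta / (beta - rho)
P1/P0 = 0.0067 / (0.0067 - 0.00158) = 1.308594
P1 = 290 * 1.308594 = 379.49 MW

379.49


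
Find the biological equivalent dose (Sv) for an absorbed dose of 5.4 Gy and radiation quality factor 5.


H = D * Q
H = 5.4 * 5
H = 27.000 Sv

27.000


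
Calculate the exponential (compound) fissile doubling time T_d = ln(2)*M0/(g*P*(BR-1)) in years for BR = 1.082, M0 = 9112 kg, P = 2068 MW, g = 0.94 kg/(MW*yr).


Breeding gain G = BR - 1 = 1.082 - 1 = 0.082
Fissile production rate = g * P * G = 0.94 * 2068 * 0.082 = 159.40144 kg/yr
T_d = ln(2) * M0 / (g * P * G)
T_d = ln(2) * 9112 / 159.40144 = 39.623 yr

39.623


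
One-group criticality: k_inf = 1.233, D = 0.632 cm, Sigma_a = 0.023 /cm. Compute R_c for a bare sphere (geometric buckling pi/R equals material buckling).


L^2 = D / Sigma_a = 0.632 / 0.023 = 27.47826 cm^2
B_m^2 = (k_inf - 1) / L^2 = (1.233 - 1) / 27.47826 = 0.008479431 /cm^2
For a bare sphere: B_g = pi/R, so R_c = pi / sqrt(B_m^2)
R_c = pi / sqrt(0.008479431) = 34.117 cm

34.117


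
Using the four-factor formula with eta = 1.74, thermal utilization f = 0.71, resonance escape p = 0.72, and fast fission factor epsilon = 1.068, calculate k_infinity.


k_inf = eta * f * p * epsilon
k_inf = 1.74 * 0.71 * 0.72 * 1.068
k_inf = 0.94997

0.94997


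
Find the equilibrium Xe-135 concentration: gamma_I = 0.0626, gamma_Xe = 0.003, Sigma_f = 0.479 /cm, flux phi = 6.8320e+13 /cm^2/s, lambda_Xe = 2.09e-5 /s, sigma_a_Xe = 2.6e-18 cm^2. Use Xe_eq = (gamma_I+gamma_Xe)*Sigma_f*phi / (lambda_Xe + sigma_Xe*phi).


Xe_eq = (gamma_I + gamma_Xe) * Sigma_f * phi / (lambda_Xe + sigma_Xe * phi)
Numerator = (0.0626 + 0.003) * 0.479 * 6.8320e+13 = 2.146778e+12
Denominator = 2.09e-5 + 2.6e-18 * 6.8320e+13 = 1.985320e-04
Xe_eq = 2.146778e+12 / 1.985320e-04 = 1.0813e+16 /cm^3

1.0813e+16


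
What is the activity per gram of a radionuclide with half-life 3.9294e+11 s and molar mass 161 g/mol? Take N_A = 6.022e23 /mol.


lambda = ln(2) / t_half = ln(2) / 3.9294e+11 = 1.764003e-12 /s
SA = lambda * N_A / M
SA = 1.764003e-12 * 6.022e23 / 161
SA = 6.5980e+09 Bq/g

6.5980e+09


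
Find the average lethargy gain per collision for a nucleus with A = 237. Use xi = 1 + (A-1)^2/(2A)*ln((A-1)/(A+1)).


xi = 1 + (A-1)^2/(2A) * ln((A-1)/(A+1))
xi = 1 + (237-1)^2/(2*237) * ln((237-1)/(237 +1))
xi = 0.0084151

0.0084151


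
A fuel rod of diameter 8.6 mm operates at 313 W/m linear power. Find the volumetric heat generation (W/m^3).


r = D / 2 / 1000 = 8.6 / 2 / 1000 = 0.0043 m
q''' = q' / (pi * r^2)
q''' = 313 / (pi * 0.0043^2)
q''' = 5.3884e+06 W/m^3

5.3884e+06


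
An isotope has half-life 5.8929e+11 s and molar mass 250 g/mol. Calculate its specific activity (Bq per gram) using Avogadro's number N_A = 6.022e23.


lambda = ln(2) / t_half = ln(2) / 5.8929e+11 = 1.176241e-12 /s
SA = lambda * N_A / M
SA = 1.176241e-12 * 6.022e23 / 250
SA = 2.8333e+09 Bq/g

2.8333e+09


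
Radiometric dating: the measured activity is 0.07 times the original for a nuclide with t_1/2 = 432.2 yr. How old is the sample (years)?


lambda = ln(2) / t_half = ln(2) / 432.2 = 0.001603765 /yr
t = -ln(A/A0) / lambda
t = -ln(0.07) / 0.001603765
t = 1658.1 yr

1658.1


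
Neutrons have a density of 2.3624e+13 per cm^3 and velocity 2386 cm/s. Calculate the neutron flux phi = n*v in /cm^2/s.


phi = n * v
phi = 2.3624e+13 * 2386
phi = 5.6367e+16 /cm^2/s

5.6367e+16


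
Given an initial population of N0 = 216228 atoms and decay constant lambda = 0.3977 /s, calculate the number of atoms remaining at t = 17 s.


N = N0 * exp(-lambda * t)
N = 216228 * exp(-0.3977 * 17)
N = 250.43

250.43


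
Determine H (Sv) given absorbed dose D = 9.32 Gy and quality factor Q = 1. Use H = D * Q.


H = D * Q
H = 9.32 * 1
H = 9.3200 Sv

9.3200


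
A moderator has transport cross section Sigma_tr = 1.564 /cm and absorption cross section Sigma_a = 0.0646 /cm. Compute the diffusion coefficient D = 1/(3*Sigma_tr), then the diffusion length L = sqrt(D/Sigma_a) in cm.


D = 1 / (3 * Sigma_tr) = 1 / (3 * 1.564) = 0.2131287 cm
L = sqrt(D / Sigma_a)
L = sqrt(0.2131287 / 0.0646)
L = 1.8164 cm

1.8164


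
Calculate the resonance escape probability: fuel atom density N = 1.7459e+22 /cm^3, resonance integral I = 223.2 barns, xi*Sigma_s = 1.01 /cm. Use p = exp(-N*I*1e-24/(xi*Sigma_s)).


p = exp(-N * I * 1e-24 / (xi*Sigma_s))
p = exp(-1.7459e+22 * 223.2 * 1e-24 / 1.01)
p = 0.021105

0.021105


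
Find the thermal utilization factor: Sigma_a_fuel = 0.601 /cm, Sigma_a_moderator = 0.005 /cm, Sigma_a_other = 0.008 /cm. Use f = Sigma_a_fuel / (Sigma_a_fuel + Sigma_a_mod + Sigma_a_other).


f = Sigma_a_fuel / (Sigma_a_fuel + Sigma_a_mod + Sigma_a_other)
f = 0.601 / (0.601 + 0.005 + 0.008)
f = 0.97883

0.97883


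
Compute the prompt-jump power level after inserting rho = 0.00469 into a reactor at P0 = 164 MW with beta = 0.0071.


P1/P0 = beta / (beta - rho)
P1/P0 = 0.0071 / (0.0071 - 0.00469) = 2.946058
P1 = 164 * 2.946058 = 483.15 MW

483.15


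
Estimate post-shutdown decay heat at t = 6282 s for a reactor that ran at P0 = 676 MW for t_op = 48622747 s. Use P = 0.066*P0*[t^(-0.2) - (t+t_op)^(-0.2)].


P/P0 = 0.066 * [t^(-0.2) - (t + t_op)^(-0.2)]
P/P0 = 0.066 * [6282^(-0.2) - (6282 + 48622747)^(-0.2)]
P/P0 = 0.066 * [0.1739324 - 0.02901489] = 0.009564556
P = 676 * 0.009564556 = 6.4656 MW

6.4656


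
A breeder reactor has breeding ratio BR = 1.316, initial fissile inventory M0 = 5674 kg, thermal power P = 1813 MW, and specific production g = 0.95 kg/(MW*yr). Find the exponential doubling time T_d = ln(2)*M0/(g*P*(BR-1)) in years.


Breeding gain G = BR - 1 = 1.316 - 1 = 0.316
Fissile production rate = g * P * G = 0.95 * 1813 * 0.316 = 544.2626 kg/yr
T_d = ln(2) * M0 / (g * P * G)
T_d = ln(2) * 5674 / 544.2626 = 7.2261 yr

7.2261


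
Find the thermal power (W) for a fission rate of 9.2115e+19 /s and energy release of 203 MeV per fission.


P = fission_rate * E_MeV * 1.602e-13
P = 9.2115e+19 * 203 * 1.602e-13
P = 2.9956e+09 W

2.9956e+09


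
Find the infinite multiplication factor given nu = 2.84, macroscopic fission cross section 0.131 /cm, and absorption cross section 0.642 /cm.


k_inf = nu * Sigma_f / Sigma_a
k_inf = 2.84 * 0.131 / 0.642
k_inf = 0.57950

0.57950


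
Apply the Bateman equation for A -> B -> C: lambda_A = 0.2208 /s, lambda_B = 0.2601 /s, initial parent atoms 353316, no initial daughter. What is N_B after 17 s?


N_B(t) = lambda_A * N_A0 / (lambda_B - lambda_A) * [exp(-lambda_A*t) - exp(-lambda_B*t)]
exp(-0.2208*17) = 0.02343323; exp(-0.2601*17) = 0.01201379
N_B = 0.2208 * 353316 / (0.2601 - 0.2208) * (0.02343323 - 0.01201379)
N_B = 22668

22668


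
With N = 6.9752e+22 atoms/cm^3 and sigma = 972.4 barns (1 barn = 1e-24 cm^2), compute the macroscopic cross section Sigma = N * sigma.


Sigma = N * sigma_barns * 1e-24
Sigma = 6.9752e+22 * 972.4 * 1e-24
Sigma = 67.827 /cm

67.827


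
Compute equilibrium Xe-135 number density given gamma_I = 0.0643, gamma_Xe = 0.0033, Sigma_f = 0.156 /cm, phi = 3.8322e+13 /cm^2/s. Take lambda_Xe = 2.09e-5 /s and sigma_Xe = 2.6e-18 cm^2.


Xe_eq = (gamma_I + gamma_Xe) * Sigma_f * phi / (lambda_Xe + sigma_Xe * phi)
Numerator = (0.0643 + 0.0033) * 0.156 * 3.8322e+13 = 4.041285e+11
Denominator = 2.09e-5 + 2.6e-18 * 3.8322e+13 = 1.205372e-04
Xe_eq = 4.041285e+11 / 1.205372e-04 = 3.3527e+15 /cm^3

3.3527e+15


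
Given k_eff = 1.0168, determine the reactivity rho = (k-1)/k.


rho = (k_eff - 1) / k_eff
rho = (1.0168 - 1) / 1.0168
rho = 0.016522

0.016522


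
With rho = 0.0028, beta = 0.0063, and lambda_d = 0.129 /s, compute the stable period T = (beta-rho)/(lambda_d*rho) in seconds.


T = (beta - rho) / (lambda_d * rho)
T = (0.0063 - 0.0028) / (0.129 * 0.0028)
T = 9.6899 s

9.6899


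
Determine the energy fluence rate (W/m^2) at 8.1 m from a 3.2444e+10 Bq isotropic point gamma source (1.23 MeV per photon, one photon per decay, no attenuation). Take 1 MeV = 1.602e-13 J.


psi = A * E * 1.602e-13 / (4*pi*r^2)
psi = 3.2444e+10 * 1.23 * 1.602e-13 / (4*pi*8.1^2)
psi = 7.7539e-06 W/m^2

7.7539e-06


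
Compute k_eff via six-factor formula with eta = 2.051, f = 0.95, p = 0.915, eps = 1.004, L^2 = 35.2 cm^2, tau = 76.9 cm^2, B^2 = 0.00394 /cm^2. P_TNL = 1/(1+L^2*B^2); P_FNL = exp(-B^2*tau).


k_inf = eta*f*p*eps = 2.051*0.95*0.915*1.004 = 1.789963
P_TNL = 1/(1 + L^2*B^2) = 1/(1 + 35.2*0.00394) = 0.8782037
P_FNL = exp(-B^2*tau) = exp(-0.00394*76.9) = 0.7386094
k_eff = k_inf * P_TNL * P_FNL = 1.789963 * 0.8782037 * 0.7386094
k_eff = 1.1611

1.1611


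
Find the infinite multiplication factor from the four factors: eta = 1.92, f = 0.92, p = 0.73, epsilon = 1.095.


k_inf = eta * f * p * epsilon
k_inf = 1.92 * 0.92 * 0.73 * 1.095
k_inf = 1.4120

1.4120


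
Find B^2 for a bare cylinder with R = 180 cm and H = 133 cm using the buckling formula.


B^2 = (2.405/R)^2 + (pi/H)^2
B^2 = (2.405/180)^2 + (pi/133)^2
B^2 = 7.3647e-04 /cm^2

7.3647e-04


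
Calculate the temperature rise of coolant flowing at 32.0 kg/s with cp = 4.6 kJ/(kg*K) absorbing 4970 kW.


dT = Q / (m_dot * cp)
dT = 4970 / (32.0 * 4.6)
dT = 33.764 C

33.764


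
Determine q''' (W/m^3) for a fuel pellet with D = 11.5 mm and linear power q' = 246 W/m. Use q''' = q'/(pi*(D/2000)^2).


r = D / 2 / 1000 = 11.5 / 2 / 1000 = 0.00575 m
q''' = q' / (pi * r^2)
q''' = 246 / (pi * 0.00575^2)
q''' = 2.3684e+06 W/m^3

2.3684e+06


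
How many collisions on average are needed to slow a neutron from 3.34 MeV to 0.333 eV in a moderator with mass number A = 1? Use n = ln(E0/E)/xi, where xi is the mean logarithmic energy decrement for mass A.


xi = 1 + (A-1)^2/(2A)*ln((A-1)/(A+1)) = 1 (for A = 1)
n = ln(E0/E) / xi
n = ln(3.34e6 / 0.333) / 1
n = ln(1.003003e+07) / 1 = 16.121

16.121


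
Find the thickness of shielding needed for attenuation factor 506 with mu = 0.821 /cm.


x = ln(factor) / mu
x = ln(506) / 0.821
x = 7.5841 cm

7.5841


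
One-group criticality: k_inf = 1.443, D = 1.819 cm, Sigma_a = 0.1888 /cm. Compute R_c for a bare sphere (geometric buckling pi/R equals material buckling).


L^2 = D / Sigma_a = 1.819 / 0.1888 = 9.634534 cm^2
B_m^2 = (k_inf - 1) / L^2 = (1.443 - 1) / 9.634534 = 0.04598043 /cm^2
For a bare sphere: B_g = pi/R, so R_c = pi / sqrt(B_m^2)
R_c = pi / sqrt(0.04598043) = 14.651 cm

14.651


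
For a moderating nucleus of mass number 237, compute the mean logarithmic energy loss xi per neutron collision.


xi = 1 + (A-1)^2/(2A) * ln((A-1)/(A+1))
xi = 1 + (237-1)^2/(2*237) * ln((237-1)/(237 +1))
xi = 0.0084151

0.0084151


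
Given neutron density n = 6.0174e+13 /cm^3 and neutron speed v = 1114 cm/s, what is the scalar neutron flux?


phi = n * v
phi = 6.0174e+13 * 1114
phi = 6.7034e+16 /cm^2/s

6.7034e+16


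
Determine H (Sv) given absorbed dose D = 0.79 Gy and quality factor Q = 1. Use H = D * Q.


H = D * Q
H = 0.79 * 1
H = 0.79000 Sv

0.79000


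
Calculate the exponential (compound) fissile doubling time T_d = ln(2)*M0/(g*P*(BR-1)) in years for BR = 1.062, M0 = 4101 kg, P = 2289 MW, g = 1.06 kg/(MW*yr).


Breeding gain G = BR - 1 = 1.062 - 1 = 0.062
Fissile production rate = g * P * G = 1.06 * 2289 * 0.062 = 150.43308 kg/yr
T_d = ln(2) * M0 / (g * P * G)
T_d = ln(2) * 4101 / 150.43308 = 18.896 yr

18.896


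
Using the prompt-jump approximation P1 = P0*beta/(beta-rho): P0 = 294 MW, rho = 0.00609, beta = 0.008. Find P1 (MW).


P1/P0 = beta / (beta - rho)
P1/P0 = 0.008 / (0.008 - 0.00609) = 4.188482
P1 = 294 * 4.188482 = 1231.4 MW

1231.4


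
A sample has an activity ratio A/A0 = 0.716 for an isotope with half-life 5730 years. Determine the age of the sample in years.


lambda = ln(2) / t_half = ln(2) / 5730 = 1.209681e-04 /yr
t = -ln(A/A0) / lambda
t = -ln(0.716) / 1.209681e-04
t = 2761.7 yr

2761.7


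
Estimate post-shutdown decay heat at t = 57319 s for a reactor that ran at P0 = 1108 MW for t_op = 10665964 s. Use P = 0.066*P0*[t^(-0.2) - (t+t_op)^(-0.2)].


P/P0 = 0.066 * [t^(-0.2) - (t + t_op)^(-0.2)]
P/P0 = 0.066 * [57319^(-0.2) - (57319 + 10665964)^(-0.2)]
P/P0 = 0.066 * [0.1117739 - 0.03925857] = 0.004786012
P = 1108 * 0.004786012 = 5.3029 MW

5.3029


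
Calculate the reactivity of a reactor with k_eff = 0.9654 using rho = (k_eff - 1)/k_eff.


rho = (k_eff - 1) / k_eff
rho = (0.9654 - 1) / 0.9654
rho = -0.035840

-0.035840


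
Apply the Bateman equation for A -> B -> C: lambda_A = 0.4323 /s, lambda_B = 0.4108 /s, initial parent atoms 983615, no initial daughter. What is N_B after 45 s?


N_B(t) = lambda_A * N_A0 / (lambda_B - lambda_A) * [exp(-lambda_A*t) - exp(-lambda_B*t)]
exp(-0.4323*45) = 3.560019e-09; exp(-0.4108*45) = 9.367683e-09
N_B = 0.4323 * 983615 / (0.4108 - 0.4323) * (3.560019e-09 - 9.367683e-09)
N_B = 0.11486

0.11486


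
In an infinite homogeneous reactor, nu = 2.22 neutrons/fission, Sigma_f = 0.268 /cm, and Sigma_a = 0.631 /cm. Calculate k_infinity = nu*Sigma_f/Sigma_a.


k_inf = nu * Sigma_f / Sigma_a
k_inf = 2.22 * 0.268 / 0.631
k_inf = 0.94288

0.94288


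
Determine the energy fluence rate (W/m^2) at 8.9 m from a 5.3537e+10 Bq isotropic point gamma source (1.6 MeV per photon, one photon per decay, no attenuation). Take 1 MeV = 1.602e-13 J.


psi = A * E * 1.602e-13 / (4*pi*r^2)
psi = 5.3537e+10 * 1.6 * 1.602e-13 / (4*pi*8.9^2)
psi = 1.3786e-05 W/m^2

1.3786e-05


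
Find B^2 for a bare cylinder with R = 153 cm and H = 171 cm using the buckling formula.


B^2 = (2.405/R)^2 + (pi/H)^2
B^2 = (2.405/153)^2 + (pi/171)^2
B^2 = 5.8461e-04 /cm^2

5.8461e-04


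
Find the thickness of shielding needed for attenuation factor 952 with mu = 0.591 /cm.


x = ln(factor) / mu
x = ln(952) / 0.591
x = 11.605 cm

11.605


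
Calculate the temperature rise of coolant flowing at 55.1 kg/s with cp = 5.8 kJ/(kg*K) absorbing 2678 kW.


dT = Q / (m_dot * cp)
dT = 2678 / (55.1 * 5.8)
dT = 8.3797 C

8.3797


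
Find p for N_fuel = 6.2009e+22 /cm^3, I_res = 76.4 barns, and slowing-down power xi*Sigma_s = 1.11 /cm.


p = exp(-N * I * 1e-24 / (xi*Sigma_s))
p = exp(-6.2009e+22 * 76.4 * 1e-24 / 1.11)
p = 0.014010

0.014010


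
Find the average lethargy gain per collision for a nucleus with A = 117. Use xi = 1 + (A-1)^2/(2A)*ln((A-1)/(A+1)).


xi = 1 + (A-1)^2/(2A) * ln((A-1)/(A+1))
xi = 1 + (117-1)^2/(2*117) * ln((117-1)/(117 +1))
xi = 0.016997

0.016997


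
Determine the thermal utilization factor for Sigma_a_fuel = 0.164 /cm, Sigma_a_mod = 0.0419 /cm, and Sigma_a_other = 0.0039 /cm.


f = Sigma_a_fuel / (Sigma_a_fuel + Sigma_a_mod + Sigma_a_other)
f = 0.164 / (0.164 + 0.0419 + 0.0039)
f = 0.78170

0.78170


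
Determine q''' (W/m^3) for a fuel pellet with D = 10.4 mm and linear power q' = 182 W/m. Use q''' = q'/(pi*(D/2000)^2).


r = D / 2 / 1000 = 10.4 / 2 / 1000 = 0.0052 m
q''' = q' / (pi * r^2)
q''' = 182 / (pi * 0.0052^2)
q''' = 2.1425e+06 W/m^3

2.1425e+06


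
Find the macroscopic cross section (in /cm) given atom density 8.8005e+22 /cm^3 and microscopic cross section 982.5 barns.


Sigma = N * sigma_barns * 1e-24
Sigma = 8.8005e+22 * 982.5 * 1e-24
Sigma = 86.465 /cm

86.465


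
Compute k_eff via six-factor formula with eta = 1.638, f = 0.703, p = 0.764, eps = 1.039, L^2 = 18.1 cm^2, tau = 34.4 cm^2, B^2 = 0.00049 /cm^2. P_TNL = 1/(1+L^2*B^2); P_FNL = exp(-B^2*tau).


k_inf = eta*f*p*eps = 1.638*0.703*0.764*1.039 = 0.9140672
P_TNL = 1/(1 + L^2*B^2) = 1/(1 + 18.1*0.00049) = 0.9912090
P_FNL = exp(-B^2*tau) = exp(-0.00049*34.4) = 0.9832853
k_eff = k_inf * P_TNL * P_FNL = 0.9140672 * 0.9912090 * 0.9832853
k_eff = 0.89089

0.89089


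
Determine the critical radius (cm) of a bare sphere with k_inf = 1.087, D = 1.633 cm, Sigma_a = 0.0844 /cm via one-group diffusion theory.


L^2 = D / Sigma_a = 1.633 / 0.0844 = 19.34834 cm^2
B_m^2 = (k_inf - 1) / L^2 = (1.087 - 1) / 19.34834 = 0.004496510 /cm^2
For a bare sphere: B_g = pi/R, so R_c = pi / sqrt(B_m^2)
R_c = pi / sqrt(0.004496510) = 46.850 cm

46.850


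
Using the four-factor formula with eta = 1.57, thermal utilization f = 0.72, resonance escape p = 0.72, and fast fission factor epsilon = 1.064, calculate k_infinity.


k_inf = eta * f * p * epsilon
k_inf = 1.57 * 0.72 * 0.72 * 1.064
k_inf = 0.86598

0.86598


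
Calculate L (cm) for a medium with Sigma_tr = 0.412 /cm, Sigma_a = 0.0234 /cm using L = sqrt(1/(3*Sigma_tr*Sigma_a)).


D = 1 / (3 * Sigma_tr) = 1 / (3 * 0.412) = 0.8090615 cm
L = sqrt(D / Sigma_a)
L = sqrt(0.8090615 / 0.0234)
L = 5.8801 cm

5.8801


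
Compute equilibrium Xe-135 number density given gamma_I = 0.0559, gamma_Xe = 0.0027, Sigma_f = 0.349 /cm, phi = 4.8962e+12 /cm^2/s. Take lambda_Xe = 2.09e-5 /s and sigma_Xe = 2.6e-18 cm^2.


Xe_eq = (gamma_I + gamma_Xe) * Sigma_f * phi / (lambda_Xe + sigma_Xe * phi)
Numerator = (0.0559 + 0.0027) * 0.349 * 4.8962e+12 = 1.001341e+11
Denominator = 2.09e-5 + 2.6e-18 * 4.8962e+12 = 3.363012e-05
Xe_eq = 1.001341e+11 / 3.363012e-05 = 2.9775e+15 /cm^3

2.9775e+15


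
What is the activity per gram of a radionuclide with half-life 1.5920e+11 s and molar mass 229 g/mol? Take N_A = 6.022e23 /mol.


lambda = ln(2) / t_half = ln(2) / 1.5920e+11 = 4.353940e-12 /s
SA = lambda * N_A / M
SA = 4.353940e-12 * 6.022e23 / 229
SA = 1.1450e+10 Bq/g

1.1450e+10


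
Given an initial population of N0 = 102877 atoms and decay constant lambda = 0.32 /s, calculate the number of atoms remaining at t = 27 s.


N = N0 * exp(-lambda * t)
N = 102877 * exp(-0.32 * 27)
N = 18.198

18.198


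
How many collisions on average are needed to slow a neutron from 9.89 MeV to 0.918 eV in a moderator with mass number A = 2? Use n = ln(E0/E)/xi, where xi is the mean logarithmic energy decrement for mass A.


xi = 1 + (A-1)^2/(2A)*ln((A-1)/(A+1)) = 0.7253469 (for A = 2)
n = ln(E0/E) / xi
n = ln(9.89e6 / 0.918) / 0.7253469
n = ln(1.077342e+07) / 0.7253469 = 22.324

22.324


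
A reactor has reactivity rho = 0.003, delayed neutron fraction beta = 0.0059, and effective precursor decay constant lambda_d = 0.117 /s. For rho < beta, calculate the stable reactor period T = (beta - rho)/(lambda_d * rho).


T = (beta - rho) / (lambda_d * rho)
T = (0.0059 - 0.003) / (0.117 * 0.003)
T = 8.2621 s

8.2621


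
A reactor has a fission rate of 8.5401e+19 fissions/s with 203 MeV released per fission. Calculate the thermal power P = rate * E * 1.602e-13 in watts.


P = fission_rate * E_MeV * 1.602e-13
P = 8.5401e+19 * 203 * 1.602e-13
P = 2.7773e+09 W

2.7773e+09


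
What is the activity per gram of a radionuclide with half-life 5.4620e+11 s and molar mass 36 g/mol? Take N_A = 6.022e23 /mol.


lambda = ln(2) / t_half = ln(2) / 5.4620e+11 = 1.269035e-12 /s
SA = lambda * N_A / M
SA = 1.269035e-12 * 6.022e23 / 36
SA = 2.1228e+10 Bq/g

2.1228e+10
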